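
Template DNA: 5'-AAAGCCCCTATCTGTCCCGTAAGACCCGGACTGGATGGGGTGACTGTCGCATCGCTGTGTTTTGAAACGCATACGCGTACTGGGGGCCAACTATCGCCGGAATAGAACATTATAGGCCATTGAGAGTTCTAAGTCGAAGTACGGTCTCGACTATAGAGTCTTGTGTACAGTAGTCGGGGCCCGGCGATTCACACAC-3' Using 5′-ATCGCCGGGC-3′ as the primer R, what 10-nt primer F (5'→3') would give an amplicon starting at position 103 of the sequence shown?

The reverse primer's reverse complement GCCCGGCGAT matches the template at positions 179–188; the product starts at position 103.
The forward primer is identical to the top strand over positions 103–112: TAGAACATTA.

5'-TAGAACATTA-3'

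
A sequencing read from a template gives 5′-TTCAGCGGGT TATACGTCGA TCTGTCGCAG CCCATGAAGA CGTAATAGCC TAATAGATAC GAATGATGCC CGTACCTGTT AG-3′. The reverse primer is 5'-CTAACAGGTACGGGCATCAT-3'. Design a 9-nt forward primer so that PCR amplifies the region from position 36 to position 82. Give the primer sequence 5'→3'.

The reverse primer's reverse complement ATGATGCCCGTACCTGTTAG matches the template at positions 63–82; the product starts at position 36.
The forward primer is identical to the top strand over positions 36–44: GAAGACGTA.

5'-GAAGACGTA-3'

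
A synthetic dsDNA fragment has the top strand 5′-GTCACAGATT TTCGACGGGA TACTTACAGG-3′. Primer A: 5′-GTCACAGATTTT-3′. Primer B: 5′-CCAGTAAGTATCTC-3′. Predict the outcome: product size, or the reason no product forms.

Primer B (CCAGTAAGTATCTC) does not match the top strand, and its reverse complement GAGATACTTACTGG does not match either.
With no annealing site for primer B, no amplification occurs.

No product — primer B has no binding site in the template.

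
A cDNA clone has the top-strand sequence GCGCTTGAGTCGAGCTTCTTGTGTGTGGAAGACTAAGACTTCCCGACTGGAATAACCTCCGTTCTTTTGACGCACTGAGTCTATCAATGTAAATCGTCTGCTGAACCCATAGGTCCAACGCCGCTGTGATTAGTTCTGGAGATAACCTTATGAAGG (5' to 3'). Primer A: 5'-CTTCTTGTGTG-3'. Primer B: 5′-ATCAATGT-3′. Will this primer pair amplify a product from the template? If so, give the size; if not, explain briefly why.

Primer A (CTTCTTGTGTG) matches the top strand at positions 15–25 (3' end points downstream).
Primer B (ATCAATGT) also matches the top strand directly, at positions 83–90 — its reverse complement ACATTGAT is not present.
Both primers anneal to the bottom strand with 3' ends pointing the same way, so neither can prime synthesis back toward the other.

No product — both primers anneal to the same strand and extend in the same direction.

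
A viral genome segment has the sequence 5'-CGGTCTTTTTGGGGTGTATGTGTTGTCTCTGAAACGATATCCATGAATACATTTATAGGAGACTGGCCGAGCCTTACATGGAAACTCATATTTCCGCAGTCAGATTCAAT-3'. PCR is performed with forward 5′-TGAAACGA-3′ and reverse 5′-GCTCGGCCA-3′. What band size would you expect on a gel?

43 bp

Forward primer TGAAACGA is found on the top strand at positions 30–37.
The reverse primer's reverse complement is TGGCCGAGC, which matches the template at positions 64–72.
Product length = (reverse-primer end) − (forward-primer start) + 1 = 72 − 30 + 1 = 43 bp.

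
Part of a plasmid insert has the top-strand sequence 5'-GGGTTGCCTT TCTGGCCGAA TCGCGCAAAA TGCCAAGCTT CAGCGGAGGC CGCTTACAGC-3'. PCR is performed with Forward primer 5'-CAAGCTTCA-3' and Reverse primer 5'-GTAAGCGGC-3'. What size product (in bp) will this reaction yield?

Scanning the template, CAAGCTTCA occurs at positions 34–42; this primer anneals to the bottom strand there with its 3' end pointing downstream.
Reverse complement of the reverse primer: GCCGCTTAC. This occurs on the top strand at positions 49–57.
The product runs from position 34 to position 57, so its length is 57 − 34 + 1 = 24 bp.

24 bp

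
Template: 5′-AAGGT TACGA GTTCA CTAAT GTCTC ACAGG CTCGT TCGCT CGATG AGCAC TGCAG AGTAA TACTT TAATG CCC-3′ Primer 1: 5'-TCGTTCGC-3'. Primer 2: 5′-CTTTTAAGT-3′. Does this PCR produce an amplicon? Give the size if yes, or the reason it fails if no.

Primer 2 (CTTTTAAGT) does not match the top strand, and its reverse complement ACTTAAAAG does not match either.
With no annealing site for primer 2, no amplification occurs.

No product — primer 2 has no binding site in the template.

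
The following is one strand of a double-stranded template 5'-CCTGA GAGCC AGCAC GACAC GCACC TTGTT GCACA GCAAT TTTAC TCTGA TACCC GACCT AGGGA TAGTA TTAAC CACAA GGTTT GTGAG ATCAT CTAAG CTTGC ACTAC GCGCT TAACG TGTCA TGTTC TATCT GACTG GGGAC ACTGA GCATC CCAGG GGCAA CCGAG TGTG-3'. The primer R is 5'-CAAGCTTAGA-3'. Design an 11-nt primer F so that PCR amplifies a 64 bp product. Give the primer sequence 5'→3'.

5'-TTTACTCTGAT-3'

The reverse primer's reverse complement TCTAAGCTTG matches the template at positions 95–104, so the product ends at position 104.
A 64 bp product then starts at position 104 − 64 + 1 = 41.
The forward primer is identical to the top strand there: TTTACTCTGAT.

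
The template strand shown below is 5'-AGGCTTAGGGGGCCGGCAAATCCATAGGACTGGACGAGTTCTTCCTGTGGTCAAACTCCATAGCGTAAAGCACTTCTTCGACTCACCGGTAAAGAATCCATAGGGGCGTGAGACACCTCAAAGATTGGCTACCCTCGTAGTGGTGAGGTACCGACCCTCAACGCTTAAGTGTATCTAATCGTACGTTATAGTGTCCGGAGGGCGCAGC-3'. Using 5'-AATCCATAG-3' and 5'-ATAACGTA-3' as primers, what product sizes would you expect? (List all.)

171 bp, 95 bp

The forward primer AATCCATAG matches the top strand at positions 19–27, 95–103.
The reverse primer's reverse complement is TACGTTAT, matching at positions 182–189.
Each forward site pairs with the reverse site to give a product ending at position 189: sizes 171, 95 bp.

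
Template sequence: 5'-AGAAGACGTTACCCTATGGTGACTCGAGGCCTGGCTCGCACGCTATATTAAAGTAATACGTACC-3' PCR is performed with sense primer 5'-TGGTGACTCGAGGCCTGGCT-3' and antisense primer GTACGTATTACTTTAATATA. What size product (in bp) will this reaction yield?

47 bp

Scanning the template, TGGTGACTCGAGGCCTGGCT occurs at positions 17–36; this primer anneals to the bottom strand there with its 3' end pointing downstream.
Taking the reverse complement of GTACGTATTACTTTAATATA gives TATATTAAAGTAATACGTAC, found at positions 44–63 on the template; the primer anneals here to the top strand with its 3' end pointing upstream.
Product length = (reverse-primer end) − (forward-primer start) + 1 = 63 − 17 + 1 = 47 bp.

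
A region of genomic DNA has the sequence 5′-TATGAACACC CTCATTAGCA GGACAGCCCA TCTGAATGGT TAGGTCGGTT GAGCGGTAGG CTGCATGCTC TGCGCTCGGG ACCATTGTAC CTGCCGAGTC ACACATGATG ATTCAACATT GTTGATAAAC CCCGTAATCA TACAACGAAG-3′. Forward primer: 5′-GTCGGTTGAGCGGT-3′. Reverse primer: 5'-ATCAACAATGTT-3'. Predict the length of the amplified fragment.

Scanning the template, GTCGGTTGAGCGGT occurs at positions 44–57; this primer anneals to the bottom strand there with its 3' end pointing downstream.
The reverse primer's reverse complement is AACATTGTTGAT, which matches the template at positions 115–126.
Amplicon spans positions 44–126: 83 bp.

83 bp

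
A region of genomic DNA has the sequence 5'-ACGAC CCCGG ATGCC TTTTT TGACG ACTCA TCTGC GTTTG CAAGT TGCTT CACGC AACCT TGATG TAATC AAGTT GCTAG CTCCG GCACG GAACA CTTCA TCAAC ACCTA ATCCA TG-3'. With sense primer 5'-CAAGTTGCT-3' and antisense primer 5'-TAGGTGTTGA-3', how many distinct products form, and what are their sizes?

Two products: 70 bp, 41 bp

The forward primer CAAGTTGCT matches the top strand at positions 41–49, 70–78.
The reverse primer's reverse complement is TCAACACCTA, matching at positions 101–110.
Each forward site pairs with the reverse site to give a product ending at position 110: sizes 70, 41 bp.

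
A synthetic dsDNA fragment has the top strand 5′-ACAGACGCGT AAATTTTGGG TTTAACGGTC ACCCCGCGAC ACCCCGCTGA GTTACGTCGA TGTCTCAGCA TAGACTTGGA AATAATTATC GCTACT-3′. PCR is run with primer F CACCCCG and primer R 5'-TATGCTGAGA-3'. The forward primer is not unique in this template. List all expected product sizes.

The forward primer CACCCCG matches the top strand at positions 30–36, 40–46.
The reverse primer's reverse complement is TCTCAGCATA, matching at positions 63–72.
Each forward site pairs with the reverse site to give a product ending at position 72: sizes 43, 33 bp.

43 bp, 33 bp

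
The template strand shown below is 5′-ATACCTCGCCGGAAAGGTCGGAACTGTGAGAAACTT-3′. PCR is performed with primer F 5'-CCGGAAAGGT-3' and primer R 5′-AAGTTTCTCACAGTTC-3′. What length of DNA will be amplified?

Scanning the template, CCGGAAAGGT occurs at positions 9–18; this primer anneals to the bottom strand there with its 3' end pointing downstream.
Reverse complement of the reverse primer: GAACTGTGAGAAACTT. This occurs on the top strand at positions 21–36.
Product length = (reverse-primer end) − (forward-primer start) + 1 = 36 − 9 + 1 = 28 bp.

28 bp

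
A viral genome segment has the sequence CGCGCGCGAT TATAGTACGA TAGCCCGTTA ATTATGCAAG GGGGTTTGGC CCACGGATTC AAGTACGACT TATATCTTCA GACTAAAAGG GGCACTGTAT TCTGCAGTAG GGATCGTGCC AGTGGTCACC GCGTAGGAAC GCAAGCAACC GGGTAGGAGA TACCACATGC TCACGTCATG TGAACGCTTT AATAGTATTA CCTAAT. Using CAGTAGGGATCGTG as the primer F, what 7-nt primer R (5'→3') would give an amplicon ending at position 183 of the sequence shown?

5'-TCACATG-3'

The forward primer binds at positions 105–118; the product's 3' end on the top strand is position 183.
The reverse primer anneals to the top strand over positions 177–183, i.e. to CATGTGA.
Its sequence written 5'→3' is the reverse complement: TCACATG.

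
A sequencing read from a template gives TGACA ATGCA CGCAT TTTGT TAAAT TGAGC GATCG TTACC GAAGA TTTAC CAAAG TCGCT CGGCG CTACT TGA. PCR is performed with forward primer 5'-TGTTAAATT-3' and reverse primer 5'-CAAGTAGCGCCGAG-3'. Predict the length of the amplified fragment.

Forward primer TGTTAAATT is found on the top strand at positions 18–26.
Taking the reverse complement of CAAGTAGCGCCGAG gives CTCGGCGCTACTTG, found at positions 59–72 on the template; the primer anneals here to the top strand with its 3' end pointing upstream.
Amplicon spans positions 18–72: 55 bp.

55 bp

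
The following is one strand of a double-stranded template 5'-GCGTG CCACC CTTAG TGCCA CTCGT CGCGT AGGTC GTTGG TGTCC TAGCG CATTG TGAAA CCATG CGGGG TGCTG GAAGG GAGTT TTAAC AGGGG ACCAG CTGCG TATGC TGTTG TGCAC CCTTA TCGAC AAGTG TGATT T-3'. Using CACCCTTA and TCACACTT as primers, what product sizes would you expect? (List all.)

The forward primer CACCCTTA matches the top strand at positions 7–14, 118–125.
The reverse primer's reverse complement is AAGTGTGA, matching at positions 131–138.
Each forward site pairs with the reverse site to give a product ending at position 138: sizes 132, 21 bp.

132 bp, 21 bp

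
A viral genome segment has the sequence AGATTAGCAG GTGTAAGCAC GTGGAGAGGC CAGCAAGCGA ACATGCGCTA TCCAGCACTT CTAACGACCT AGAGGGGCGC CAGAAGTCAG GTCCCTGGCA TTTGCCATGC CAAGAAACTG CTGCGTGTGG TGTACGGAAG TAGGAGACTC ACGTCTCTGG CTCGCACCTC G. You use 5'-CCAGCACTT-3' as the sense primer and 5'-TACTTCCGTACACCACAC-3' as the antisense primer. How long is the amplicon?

91 bp

The forward primer matches the template at positions 52–60.
The reverse primer's reverse complement is GTGTGGTGTACGGAAGTA, which matches the template at positions 125–142.
The product runs from position 52 to position 142, so its length is 142 − 52 + 1 = 91 bp.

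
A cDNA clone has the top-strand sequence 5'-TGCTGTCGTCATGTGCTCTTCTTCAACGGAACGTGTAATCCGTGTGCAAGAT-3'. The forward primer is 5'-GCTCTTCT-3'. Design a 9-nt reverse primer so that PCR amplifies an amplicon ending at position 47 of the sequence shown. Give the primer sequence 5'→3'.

5'-GCACACGGA-3'

The forward primer binds at positions 15–22; the product's 3' end on the top strand is position 47.
The reverse primer anneals to the top strand over positions 39–47, i.e. to TCCGTGTGC.
Its sequence written 5'→3' is the reverse complement: GCACACGGA.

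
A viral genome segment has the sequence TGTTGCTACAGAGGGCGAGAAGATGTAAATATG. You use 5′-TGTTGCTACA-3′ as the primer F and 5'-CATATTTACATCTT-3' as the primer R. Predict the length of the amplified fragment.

33 bp

Forward primer TGTTGCTACA is found on the top strand at positions 1–10.
Taking the reverse complement of CATATTTACATCTT gives AAGATGTAAATATG, found at positions 20–33 on the template; the primer anneals here to the top strand with its 3' end pointing upstream.
Amplicon spans positions 1–33: 33 bp.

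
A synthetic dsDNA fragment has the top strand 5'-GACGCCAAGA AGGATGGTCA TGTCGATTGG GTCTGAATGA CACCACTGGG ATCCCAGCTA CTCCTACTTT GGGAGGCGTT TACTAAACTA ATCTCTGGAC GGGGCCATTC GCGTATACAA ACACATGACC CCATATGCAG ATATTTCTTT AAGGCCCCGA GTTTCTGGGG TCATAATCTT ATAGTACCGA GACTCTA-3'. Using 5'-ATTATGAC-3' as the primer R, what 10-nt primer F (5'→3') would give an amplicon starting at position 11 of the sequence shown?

The reverse primer's reverse complement GTCATAAT matches the template at positions 170–177; the product starts at position 11.
The forward primer is identical to the top strand over positions 11–20: AGGATGGTCA.

5'-AGGATGGTCA-3'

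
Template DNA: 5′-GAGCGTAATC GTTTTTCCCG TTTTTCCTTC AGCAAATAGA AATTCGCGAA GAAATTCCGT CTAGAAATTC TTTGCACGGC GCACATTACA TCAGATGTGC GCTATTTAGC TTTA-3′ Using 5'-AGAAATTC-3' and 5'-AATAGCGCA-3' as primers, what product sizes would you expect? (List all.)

The forward primer AGAAATTC matches the top strand at positions 38–45, 50–57, 63–70.
The reverse primer's reverse complement is TGCGCTATT, matching at positions 98–106.
Each forward site pairs with the reverse site to give a product ending at position 106: sizes 69, 57, 44 bp.

69 bp, 57 bp, 44 bp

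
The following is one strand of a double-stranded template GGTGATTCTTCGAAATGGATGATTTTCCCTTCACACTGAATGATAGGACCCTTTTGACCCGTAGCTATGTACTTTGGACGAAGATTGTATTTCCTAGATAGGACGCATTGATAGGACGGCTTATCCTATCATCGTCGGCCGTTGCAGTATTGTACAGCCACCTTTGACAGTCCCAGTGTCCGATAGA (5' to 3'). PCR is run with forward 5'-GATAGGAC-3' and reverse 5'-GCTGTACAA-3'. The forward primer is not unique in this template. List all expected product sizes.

The forward primer GATAGGAC matches the top strand at positions 42–49, 97–104, 110–117.
The reverse primer's reverse complement is TTGTACAGC, matching at positions 150–158.
Each forward site pairs with the reverse site to give a product ending at position 158: sizes 117, 62, 49 bp.

117 bp, 62 bp, 49 bp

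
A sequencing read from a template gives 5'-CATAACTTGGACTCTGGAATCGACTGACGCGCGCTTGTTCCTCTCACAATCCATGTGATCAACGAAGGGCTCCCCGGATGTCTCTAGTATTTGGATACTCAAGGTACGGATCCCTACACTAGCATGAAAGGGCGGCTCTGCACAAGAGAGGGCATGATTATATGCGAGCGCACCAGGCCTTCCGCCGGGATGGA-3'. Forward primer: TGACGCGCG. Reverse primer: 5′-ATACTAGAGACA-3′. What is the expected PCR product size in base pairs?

Forward primer TGACGCGCG is found on the top strand at positions 25–33.
Taking the reverse complement of ATACTAGAGACA gives TGTCTCTAGTAT, found at positions 79–90 on the template; the primer anneals here to the top strand with its 3' end pointing upstream.
The product runs from position 25 to position 90, so its length is 90 − 25 + 1 = 66 bp.

66 bp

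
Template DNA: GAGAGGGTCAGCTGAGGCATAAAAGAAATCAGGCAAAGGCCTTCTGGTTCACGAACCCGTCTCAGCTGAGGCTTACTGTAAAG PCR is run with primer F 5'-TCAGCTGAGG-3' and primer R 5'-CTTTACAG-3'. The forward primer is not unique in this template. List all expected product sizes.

76 bp, 22 bp

The forward primer TCAGCTGAGG matches the top strand at positions 8–17, 62–71.
The reverse primer's reverse complement is CTGTAAAG, matching at positions 76–83.
Each forward site pairs with the reverse site to give a product ending at position 83: sizes 76, 22 bp.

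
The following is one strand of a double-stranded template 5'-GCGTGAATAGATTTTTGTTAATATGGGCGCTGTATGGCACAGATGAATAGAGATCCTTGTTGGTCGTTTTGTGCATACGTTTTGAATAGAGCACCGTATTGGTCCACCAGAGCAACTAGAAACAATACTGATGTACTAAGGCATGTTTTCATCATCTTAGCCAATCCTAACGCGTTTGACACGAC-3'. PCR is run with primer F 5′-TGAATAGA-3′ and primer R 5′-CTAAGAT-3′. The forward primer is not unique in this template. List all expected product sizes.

157 bp, 117 bp, 78 bp

The forward primer TGAATAGA matches the top strand at positions 4–11, 44–51, 83–90.
The reverse primer's reverse complement is ATCTTAG, matching at positions 154–160.
Each forward site pairs with the reverse site to give a product ending at position 160: sizes 157, 117, 78 bp.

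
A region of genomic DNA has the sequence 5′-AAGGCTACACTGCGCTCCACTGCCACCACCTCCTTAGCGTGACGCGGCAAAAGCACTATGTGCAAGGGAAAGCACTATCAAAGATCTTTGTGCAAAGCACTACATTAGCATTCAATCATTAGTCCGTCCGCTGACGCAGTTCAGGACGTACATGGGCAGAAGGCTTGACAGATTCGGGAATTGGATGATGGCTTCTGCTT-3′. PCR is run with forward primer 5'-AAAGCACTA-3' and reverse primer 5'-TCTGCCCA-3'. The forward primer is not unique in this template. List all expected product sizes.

The forward primer AAAGCACTA matches the top strand at positions 50–58, 69–77, 94–102.
The reverse primer's reverse complement is TGGGCAGA, matching at positions 153–160.
Each forward site pairs with the reverse site to give a product ending at position 160: sizes 111, 92, 67 bp.

111 bp, 92 bp, 67 bp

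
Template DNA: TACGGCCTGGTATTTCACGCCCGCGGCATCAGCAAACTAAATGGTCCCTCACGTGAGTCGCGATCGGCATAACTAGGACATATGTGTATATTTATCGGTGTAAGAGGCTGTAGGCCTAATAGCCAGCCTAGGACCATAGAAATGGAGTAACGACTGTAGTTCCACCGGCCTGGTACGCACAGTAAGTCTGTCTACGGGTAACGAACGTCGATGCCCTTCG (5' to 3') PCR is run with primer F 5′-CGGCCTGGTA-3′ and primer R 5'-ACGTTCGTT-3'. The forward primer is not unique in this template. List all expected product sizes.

The forward primer CGGCCTGGTA matches the top strand at positions 3–12, 166–175.
The reverse primer's reverse complement is AACGAACGT, matching at positions 200–208.
Each forward site pairs with the reverse site to give a product ending at position 208: sizes 206, 43 bp.

206 bp, 43 bp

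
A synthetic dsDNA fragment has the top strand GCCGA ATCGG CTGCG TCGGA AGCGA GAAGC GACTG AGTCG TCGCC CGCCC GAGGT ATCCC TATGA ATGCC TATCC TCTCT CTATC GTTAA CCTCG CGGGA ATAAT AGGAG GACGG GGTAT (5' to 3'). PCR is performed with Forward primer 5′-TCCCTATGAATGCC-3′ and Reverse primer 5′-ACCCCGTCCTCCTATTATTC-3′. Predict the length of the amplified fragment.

62 bp

Scanning the template, TCCCTATGAATGCC occurs at positions 57–70; this primer anneals to the bottom strand there with its 3' end pointing downstream.
Reverse complement of the reverse primer: GAATAATAGGAGGACGGGGT. This occurs on the top strand at positions 99–118.
Amplicon spans positions 57–118: 62 bp.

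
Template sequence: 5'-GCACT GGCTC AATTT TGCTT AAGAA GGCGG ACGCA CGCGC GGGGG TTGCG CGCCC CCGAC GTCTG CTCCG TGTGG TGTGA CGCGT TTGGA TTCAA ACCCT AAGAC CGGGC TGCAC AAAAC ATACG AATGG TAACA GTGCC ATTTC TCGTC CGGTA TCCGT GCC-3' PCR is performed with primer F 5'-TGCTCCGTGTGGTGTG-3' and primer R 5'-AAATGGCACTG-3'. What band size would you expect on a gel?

81 bp

The forward primer matches the template at positions 64–79.
Reverse complement of the reverse primer: CAGTGCCATTT. This occurs on the top strand at positions 134–144.
The product runs from position 64 to position 144, so its length is 144 − 64 + 1 = 81 bp.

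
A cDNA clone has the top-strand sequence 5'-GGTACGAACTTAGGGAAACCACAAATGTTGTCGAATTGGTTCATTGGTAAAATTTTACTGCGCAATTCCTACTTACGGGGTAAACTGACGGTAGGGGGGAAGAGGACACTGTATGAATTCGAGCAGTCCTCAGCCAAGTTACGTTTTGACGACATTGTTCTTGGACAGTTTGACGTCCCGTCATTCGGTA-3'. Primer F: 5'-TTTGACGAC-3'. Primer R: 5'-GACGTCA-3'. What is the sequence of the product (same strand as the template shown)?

Scanning the template, TTTGACGAC occurs at positions 145–153; this primer anneals to the bottom strand there with its 3' end pointing downstream.
The reverse primer's reverse complement is TGACGTC, which matches the template at positions 171–177.
The product is the template from position 145 through 177 (33 bp).

5'-TTTGACGACATTGTTCTTGGACAGTTTGACGTC-3'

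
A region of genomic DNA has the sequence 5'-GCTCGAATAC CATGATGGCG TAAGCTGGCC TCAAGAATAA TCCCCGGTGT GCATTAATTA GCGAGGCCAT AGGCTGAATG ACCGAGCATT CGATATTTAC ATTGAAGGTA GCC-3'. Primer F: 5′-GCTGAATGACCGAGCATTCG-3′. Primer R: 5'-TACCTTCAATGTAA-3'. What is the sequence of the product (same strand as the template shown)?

The forward primer matches the template at positions 73–92.
The reverse primer's reverse complement is TTACATTGAAGGTA, which matches the template at positions 97–110.
The product is the template from position 73 through 110 (38 bp).

5'-GCTGAATGACCGAGCATTCGATATTTACATTGAAGGTA-3'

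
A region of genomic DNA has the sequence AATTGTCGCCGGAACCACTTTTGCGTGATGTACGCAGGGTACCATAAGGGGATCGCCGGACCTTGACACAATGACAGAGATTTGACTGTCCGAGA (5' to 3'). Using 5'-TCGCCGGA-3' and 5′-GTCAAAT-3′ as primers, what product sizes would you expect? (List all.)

The forward primer TCGCCGGA matches the top strand at positions 6–13, 53–60.
The reverse primer's reverse complement is ATTTGAC, matching at positions 80–86.
Each forward site pairs with the reverse site to give a product ending at position 86: sizes 81, 34 bp.

81 bp, 34 bp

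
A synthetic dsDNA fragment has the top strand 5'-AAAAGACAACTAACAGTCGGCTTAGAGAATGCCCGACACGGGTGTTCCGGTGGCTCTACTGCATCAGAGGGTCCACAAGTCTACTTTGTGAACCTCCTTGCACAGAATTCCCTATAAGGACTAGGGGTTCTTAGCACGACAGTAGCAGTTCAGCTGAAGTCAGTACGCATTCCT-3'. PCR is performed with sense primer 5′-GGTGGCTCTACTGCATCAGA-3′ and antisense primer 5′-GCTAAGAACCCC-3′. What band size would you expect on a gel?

Scanning the template, GGTGGCTCTACTGCATCAGA occurs at positions 49–68; this primer anneals to the bottom strand there with its 3' end pointing downstream.
Reverse complement of the reverse primer: GGGGTTCTTAGC. This occurs on the top strand at positions 124–135.
Product length = (reverse-primer end) − (forward-primer start) + 1 = 135 − 49 + 1 = 87 bp.

87 bp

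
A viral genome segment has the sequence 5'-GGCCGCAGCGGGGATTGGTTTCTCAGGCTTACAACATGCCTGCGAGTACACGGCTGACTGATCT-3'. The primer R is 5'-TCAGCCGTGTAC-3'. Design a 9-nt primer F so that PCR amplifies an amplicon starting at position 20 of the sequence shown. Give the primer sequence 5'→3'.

5'-TTCTCAGGC-3'

The reverse primer's reverse complement GTACACGGCTGA matches the template at positions 46–57; the product starts at position 20.
The forward primer is identical to the top strand over positions 20–28: TTCTCAGGC.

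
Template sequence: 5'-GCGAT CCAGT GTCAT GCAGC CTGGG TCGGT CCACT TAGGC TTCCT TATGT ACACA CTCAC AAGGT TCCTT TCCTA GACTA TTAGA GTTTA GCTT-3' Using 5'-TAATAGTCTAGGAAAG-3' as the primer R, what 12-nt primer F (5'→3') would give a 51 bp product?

The reverse primer's reverse complement CTTTCCTAGACTATTA matches the template at positions 68–83, so the product ends at position 83.
A 51 bp product then starts at position 83 − 51 + 1 = 33.
The forward primer is identical to the top strand there: ACTTAGGCTTCC.

5'-ACTTAGGCTTCC-3'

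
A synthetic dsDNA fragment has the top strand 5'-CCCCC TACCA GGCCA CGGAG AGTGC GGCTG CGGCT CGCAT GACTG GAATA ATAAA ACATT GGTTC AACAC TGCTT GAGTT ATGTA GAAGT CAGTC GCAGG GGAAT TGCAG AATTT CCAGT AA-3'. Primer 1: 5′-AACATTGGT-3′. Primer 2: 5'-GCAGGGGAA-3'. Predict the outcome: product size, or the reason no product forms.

Primer 1 (AACATTGGT) matches the top strand at positions 55–63 (3' end points downstream).
Primer 2 (GCAGGGGAA) also matches the top strand directly, at positions 96–104 — its reverse complement TTCCCCTGC is not present.
Both primers anneal to the bottom strand with 3' ends pointing the same way, so neither can prime synthesis back toward the other.

No product — both primers anneal to the same strand and extend in the same direction.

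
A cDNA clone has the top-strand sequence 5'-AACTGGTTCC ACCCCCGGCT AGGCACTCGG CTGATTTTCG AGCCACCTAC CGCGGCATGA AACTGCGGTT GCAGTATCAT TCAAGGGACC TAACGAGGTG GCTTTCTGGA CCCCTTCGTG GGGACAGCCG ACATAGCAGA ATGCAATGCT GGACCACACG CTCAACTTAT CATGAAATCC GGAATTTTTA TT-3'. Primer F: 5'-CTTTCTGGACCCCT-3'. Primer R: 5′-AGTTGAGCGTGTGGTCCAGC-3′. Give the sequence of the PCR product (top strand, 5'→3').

The forward primer matches the template at positions 102–115.
Reverse complement of the reverse primer: GCTGGACCACACGCTCAACT. This occurs on the top strand at positions 148–167.
The product is the template from position 102 through 167 (66 bp).

5'-CTTTCTGGACCCCTTCGTGGGGACAGCCGACATAGCAGAATGCAATGCTGGACCACACGCTCAACT-3'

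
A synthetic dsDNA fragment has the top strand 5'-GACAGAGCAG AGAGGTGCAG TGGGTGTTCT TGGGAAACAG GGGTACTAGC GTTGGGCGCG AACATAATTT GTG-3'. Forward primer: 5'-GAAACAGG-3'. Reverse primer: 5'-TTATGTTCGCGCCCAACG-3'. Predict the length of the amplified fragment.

The forward primer matches the template at positions 34–41.
The reverse primer's reverse complement is CGTTGGGCGCGAACATAA, which matches the template at positions 50–67.
Amplicon spans positions 34–67: 34 bp.

34 bp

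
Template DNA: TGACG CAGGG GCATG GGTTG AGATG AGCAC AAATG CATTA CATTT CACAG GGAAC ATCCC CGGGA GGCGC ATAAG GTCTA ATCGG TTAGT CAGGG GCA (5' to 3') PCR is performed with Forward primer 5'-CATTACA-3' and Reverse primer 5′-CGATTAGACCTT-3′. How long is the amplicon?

49 bp

The forward primer matches the template at positions 36–42.
Taking the reverse complement of CGATTAGACCTT gives AAGGTCTAATCG, found at positions 73–84 on the template; the primer anneals here to the top strand with its 3' end pointing upstream.
Amplicon spans positions 36–84: 49 bp.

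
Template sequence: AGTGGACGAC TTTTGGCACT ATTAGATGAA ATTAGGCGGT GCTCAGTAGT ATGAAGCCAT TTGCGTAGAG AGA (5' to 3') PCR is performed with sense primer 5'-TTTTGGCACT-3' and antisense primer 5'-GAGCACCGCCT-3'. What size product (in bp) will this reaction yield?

34 bp

The forward primer matches the template at positions 11–20.
The reverse primer's reverse complement is AGGCGGTGCTC, which matches the template at positions 34–44.
Amplicon spans positions 11–44: 34 bp.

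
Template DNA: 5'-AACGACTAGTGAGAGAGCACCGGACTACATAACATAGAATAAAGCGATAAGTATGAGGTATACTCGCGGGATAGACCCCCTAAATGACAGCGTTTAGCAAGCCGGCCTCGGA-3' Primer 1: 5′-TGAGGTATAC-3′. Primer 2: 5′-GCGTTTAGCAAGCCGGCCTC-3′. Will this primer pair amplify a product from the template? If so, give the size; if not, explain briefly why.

Primer 1 (TGAGGTATAC) matches the top strand at positions 54–63 (3' end points downstream).
Primer 2 (GCGTTTAGCAAGCCGGCCTC) also matches the top strand directly, at positions 90–109 — its reverse complement GAGGCCGGCTTGCTAAACGC is not present.
Both primers anneal to the bottom strand with 3' ends pointing the same way, so neither can prime synthesis back toward the other.

No product — both primers anneal to the same strand and extend in the same direction.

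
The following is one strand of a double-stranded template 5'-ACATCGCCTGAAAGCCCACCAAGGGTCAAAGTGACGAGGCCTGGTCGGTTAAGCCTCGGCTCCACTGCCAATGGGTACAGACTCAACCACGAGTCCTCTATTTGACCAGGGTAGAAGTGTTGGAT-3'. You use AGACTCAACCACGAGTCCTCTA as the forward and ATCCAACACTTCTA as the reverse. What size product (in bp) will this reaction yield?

Forward primer AGACTCAACCACGAGTCCTCTA is found on the top strand at positions 79–100.
Taking the reverse complement of ATCCAACACTTCTA gives TAGAAGTGTTGGAT, found at positions 112–125 on the template; the primer anneals here to the top strand with its 3' end pointing upstream.
The product runs from position 79 to position 125, so its length is 125 − 79 + 1 = 47 bp.

47 bp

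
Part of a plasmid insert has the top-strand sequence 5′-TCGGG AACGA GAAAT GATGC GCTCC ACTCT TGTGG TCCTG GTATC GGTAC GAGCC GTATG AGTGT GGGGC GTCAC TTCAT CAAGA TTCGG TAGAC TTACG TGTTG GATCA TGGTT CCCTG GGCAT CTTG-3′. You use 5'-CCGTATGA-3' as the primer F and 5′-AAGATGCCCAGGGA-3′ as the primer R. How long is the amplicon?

75 bp

The forward primer matches the template at positions 54–61.
The reverse primer's reverse complement is TCCCTGGGCATCTT, which matches the template at positions 115–128.
The product runs from position 54 to position 128, so its length is 128 − 54 + 1 = 75 bp.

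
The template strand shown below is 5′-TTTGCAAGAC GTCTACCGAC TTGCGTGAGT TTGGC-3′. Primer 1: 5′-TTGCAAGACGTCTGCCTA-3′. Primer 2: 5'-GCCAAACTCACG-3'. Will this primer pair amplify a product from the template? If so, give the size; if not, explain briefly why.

No product — primer 1 has no binding site in the template.

Primer 1 (TTGCAAGACGTCTGCCTA) does not match the top strand, and its reverse complement TAGGCAGACGTCTTGCAA does not match either.
With no annealing site for primer 1, no amplification occurs.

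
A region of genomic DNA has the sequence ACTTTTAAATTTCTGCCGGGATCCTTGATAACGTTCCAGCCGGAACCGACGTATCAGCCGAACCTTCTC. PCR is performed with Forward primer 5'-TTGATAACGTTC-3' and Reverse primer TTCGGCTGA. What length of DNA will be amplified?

Forward primer TTGATAACGTTC is found on the top strand at positions 25–36.
The reverse primer's reverse complement is TCAGCCGAA, which matches the template at positions 54–62.
The product runs from position 25 to position 62, so its length is 62 − 25 + 1 = 38 bp.

38 bp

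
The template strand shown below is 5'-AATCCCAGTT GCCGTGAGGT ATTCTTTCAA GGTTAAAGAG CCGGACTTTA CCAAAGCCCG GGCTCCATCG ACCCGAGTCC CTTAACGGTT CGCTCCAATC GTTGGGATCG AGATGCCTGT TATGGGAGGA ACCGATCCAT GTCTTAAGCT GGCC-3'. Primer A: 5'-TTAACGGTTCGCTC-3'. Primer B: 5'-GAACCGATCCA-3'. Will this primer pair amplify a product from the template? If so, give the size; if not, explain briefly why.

Primer A (TTAACGGTTCGCTC) matches the top strand at positions 82–95 (3' end points downstream).
Primer B (GAACCGATCCA) also matches the top strand directly, at positions 129–139 — its reverse complement TGGATCGGTTC is not present.
Both primers anneal to the bottom strand with 3' ends pointing the same way, so neither can prime synthesis back toward the other.

No product — both primers anneal to the same strand and extend in the same direction.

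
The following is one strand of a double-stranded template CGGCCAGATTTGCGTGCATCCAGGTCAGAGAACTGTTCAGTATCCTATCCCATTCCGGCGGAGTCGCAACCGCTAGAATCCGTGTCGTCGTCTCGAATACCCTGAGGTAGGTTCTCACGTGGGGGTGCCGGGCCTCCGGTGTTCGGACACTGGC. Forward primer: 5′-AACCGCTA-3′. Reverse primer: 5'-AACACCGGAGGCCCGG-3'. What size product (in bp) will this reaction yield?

Forward primer AACCGCTA is found on the top strand at positions 68–75.
Reverse complement of the reverse primer: CCGGGCCTCCGGTGTT. This occurs on the top strand at positions 128–143.
The product runs from position 68 to position 143, so its length is 143 − 68 + 1 = 76 bp.

76 bp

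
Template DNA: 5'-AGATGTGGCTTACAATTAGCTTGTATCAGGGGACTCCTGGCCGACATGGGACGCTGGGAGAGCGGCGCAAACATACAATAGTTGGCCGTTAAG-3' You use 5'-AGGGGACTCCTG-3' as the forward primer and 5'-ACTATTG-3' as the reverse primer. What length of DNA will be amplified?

55 bp

Forward primer AGGGGACTCCTG is found on the top strand at positions 28–39.
Reverse complement of the reverse primer: CAATAGT. This occurs on the top strand at positions 76–82.
The product runs from position 28 to position 82, so its length is 82 − 28 + 1 = 55 bp.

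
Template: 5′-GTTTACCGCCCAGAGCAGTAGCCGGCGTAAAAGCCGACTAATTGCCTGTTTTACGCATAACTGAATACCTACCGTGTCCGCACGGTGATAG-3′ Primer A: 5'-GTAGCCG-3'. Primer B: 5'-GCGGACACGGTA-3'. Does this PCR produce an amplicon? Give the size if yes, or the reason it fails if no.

Yes — a 64 bp product.

Primer A (GTAGCCG) matches the top strand at positions 18–24; it acts as a forward primer.
Primer B's reverse complement is TACCGTGTCCGC, matching the top strand at positions 70–81; it acts as a reverse primer.
The 3' ends face each other across positions 18–81, giving a 64 bp product.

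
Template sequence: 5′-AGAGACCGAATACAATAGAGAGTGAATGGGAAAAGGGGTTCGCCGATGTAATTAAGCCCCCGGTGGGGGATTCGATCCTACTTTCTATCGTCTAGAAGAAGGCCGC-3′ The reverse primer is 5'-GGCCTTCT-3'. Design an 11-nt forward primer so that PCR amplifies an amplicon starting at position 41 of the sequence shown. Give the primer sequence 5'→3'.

5'-CGCCGATGTAA-3'

The reverse primer's reverse complement AGAAGGCC matches the template at positions 97–104; the product starts at position 41.
The forward primer is identical to the top strand over positions 41–51: CGCCGATGTAA.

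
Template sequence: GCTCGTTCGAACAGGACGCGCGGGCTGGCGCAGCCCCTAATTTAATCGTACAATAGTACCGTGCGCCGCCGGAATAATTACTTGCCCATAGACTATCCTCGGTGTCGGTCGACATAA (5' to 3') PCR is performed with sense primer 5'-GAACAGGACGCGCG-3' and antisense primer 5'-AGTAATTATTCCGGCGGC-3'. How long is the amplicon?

74 bp

Scanning the template, GAACAGGACGCGCG occurs at positions 9–22; this primer anneals to the bottom strand there with its 3' end pointing downstream.
Reverse complement of the reverse primer: GCCGCCGGAATAATTACT. This occurs on the top strand at positions 65–82.
Amplicon spans positions 9–82: 74 bp.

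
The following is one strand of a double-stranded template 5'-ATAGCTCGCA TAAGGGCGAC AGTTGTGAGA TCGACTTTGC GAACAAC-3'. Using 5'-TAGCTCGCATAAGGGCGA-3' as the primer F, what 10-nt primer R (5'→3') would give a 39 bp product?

5'-GCAAAGTCGA-3'

The forward primer binds at positions 2–19, so a 39 bp product ends at position 2 + 39 − 1 = 40.
The reverse primer anneals to the top strand over positions 31–40, i.e. to TCGACTTTGC.
Its sequence written 5'→3' is the reverse complement: GCAAAGTCGA.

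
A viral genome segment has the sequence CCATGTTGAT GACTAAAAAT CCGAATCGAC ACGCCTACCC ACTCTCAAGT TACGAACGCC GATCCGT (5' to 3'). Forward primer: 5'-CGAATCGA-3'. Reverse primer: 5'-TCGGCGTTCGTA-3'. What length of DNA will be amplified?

Forward primer CGAATCGA is found on the top strand at positions 22–29.
Taking the reverse complement of TCGGCGTTCGTA gives TACGAACGCCGA, found at positions 51–62 on the template; the primer anneals here to the top strand with its 3' end pointing upstream.
Product length = (reverse-primer end) − (forward-primer start) + 1 = 62 − 22 + 1 = 41 bp.

41 bp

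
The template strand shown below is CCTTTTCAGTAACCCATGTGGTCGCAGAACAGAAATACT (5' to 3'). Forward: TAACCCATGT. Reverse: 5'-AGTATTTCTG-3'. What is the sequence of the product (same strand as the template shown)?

The forward primer matches the template at positions 10–19.
Reverse complement of the reverse primer: CAGAAATACT. This occurs on the top strand at positions 30–39.
The product is the template from position 10 through 39 (30 bp).

5'-TAACCCATGTGGTCGCAGAACAGAAATACT-3'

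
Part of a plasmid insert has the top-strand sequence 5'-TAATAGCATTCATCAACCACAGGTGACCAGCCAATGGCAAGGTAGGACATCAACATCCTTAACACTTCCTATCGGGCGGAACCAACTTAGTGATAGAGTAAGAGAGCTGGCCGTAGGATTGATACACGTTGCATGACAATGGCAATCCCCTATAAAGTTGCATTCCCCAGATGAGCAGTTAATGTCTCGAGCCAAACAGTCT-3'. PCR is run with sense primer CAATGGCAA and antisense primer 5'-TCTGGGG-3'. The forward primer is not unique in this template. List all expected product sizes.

140 bp, 35 bp

The forward primer CAATGGCAA matches the top strand at positions 32–40, 137–145.
The reverse primer's reverse complement is CCCCAGA, matching at positions 165–171.
Each forward site pairs with the reverse site to give a product ending at position 171: sizes 140, 35 bp.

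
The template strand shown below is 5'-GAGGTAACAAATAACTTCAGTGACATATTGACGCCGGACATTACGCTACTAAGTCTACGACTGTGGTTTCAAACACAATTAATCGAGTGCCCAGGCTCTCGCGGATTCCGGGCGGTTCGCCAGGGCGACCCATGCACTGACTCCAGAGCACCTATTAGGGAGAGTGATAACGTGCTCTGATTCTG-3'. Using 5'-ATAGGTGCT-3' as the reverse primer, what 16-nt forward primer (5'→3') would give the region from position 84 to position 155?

5'-CGAGTGCCCAGGCTCT-3'

The reverse primer's reverse complement AGCACCTAT matches the template at positions 147–155; the product starts at position 84.
The forward primer is identical to the top strand over positions 84–99: CGAGTGCCCAGGCTCT.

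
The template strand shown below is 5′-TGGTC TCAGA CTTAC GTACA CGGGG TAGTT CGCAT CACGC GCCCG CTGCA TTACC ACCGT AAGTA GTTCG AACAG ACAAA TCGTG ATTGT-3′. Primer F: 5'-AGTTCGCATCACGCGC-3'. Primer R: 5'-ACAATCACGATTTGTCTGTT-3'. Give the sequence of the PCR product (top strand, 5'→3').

Scanning the template, AGTTCGCATCACGCGC occurs at positions 27–42; this primer anneals to the bottom strand there with its 3' end pointing downstream.
Reverse complement of the reverse primer: AACAGACAAATCGTGATTGT. This occurs on the top strand at positions 71–90.
The product is the template from position 27 through 90 (64 bp).

5'-AGTTCGCATCACGCGCCCGCTGCATTACCACCGTAAGTAGTTCGAACAGACAAATCGTGATTGT-3'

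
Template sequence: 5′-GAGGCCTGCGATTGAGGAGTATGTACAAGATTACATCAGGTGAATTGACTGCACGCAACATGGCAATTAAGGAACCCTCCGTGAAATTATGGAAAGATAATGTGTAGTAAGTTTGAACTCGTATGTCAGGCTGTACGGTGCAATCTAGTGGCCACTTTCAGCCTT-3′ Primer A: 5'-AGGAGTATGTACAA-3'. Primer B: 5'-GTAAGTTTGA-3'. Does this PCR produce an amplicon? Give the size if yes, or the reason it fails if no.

No product — both primers anneal to the same strand and extend in the same direction.

Primer A (AGGAGTATGTACAA) matches the top strand at positions 15–28 (3' end points downstream).
Primer B (GTAAGTTTGA) also matches the top strand directly, at positions 107–116 — its reverse complement TCAAACTTAC is not present.
Both primers anneal to the bottom strand with 3' ends pointing the same way, so neither can prime synthesis back toward the other.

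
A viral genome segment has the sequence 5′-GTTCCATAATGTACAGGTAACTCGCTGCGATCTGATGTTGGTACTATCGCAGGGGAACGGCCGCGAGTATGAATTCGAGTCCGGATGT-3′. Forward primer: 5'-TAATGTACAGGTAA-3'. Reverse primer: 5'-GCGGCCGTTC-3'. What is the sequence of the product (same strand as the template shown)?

5'-TAATGTACAGGTAACTCGCTGCGATCTGATGTTGGTACTATCGCAGGGGAACGGCCGC-3'

Scanning the template, TAATGTACAGGTAA occurs at positions 7–20; this primer anneals to the bottom strand there with its 3' end pointing downstream.
Reverse complement of the reverse primer: GAACGGCCGC. This occurs on the top strand at positions 55–64.
The product is the template from position 7 through 64 (58 bp).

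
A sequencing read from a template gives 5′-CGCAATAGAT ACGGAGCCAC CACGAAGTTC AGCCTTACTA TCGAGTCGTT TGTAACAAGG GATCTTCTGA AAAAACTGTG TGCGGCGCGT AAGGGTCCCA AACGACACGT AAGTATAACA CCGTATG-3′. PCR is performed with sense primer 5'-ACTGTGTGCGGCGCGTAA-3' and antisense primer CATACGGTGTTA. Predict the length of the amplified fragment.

53 bp

The forward primer matches the template at positions 75–92.
The reverse primer's reverse complement is TAACACCGTATG, which matches the template at positions 116–127.
The product runs from position 75 to position 127, so its length is 127 − 75 + 1 = 53 bp.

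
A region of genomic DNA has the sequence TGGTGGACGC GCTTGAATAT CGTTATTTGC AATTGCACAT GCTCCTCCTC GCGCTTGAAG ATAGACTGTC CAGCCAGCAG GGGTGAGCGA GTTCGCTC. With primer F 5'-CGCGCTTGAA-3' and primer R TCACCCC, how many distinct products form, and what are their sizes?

Two products: 79 bp, 37 bp

The forward primer CGCGCTTGAA matches the top strand at positions 8–17, 50–59.
The reverse primer's reverse complement is GGGGTGA, matching at positions 80–86.
Each forward site pairs with the reverse site to give a product ending at position 86: sizes 79, 37 bp.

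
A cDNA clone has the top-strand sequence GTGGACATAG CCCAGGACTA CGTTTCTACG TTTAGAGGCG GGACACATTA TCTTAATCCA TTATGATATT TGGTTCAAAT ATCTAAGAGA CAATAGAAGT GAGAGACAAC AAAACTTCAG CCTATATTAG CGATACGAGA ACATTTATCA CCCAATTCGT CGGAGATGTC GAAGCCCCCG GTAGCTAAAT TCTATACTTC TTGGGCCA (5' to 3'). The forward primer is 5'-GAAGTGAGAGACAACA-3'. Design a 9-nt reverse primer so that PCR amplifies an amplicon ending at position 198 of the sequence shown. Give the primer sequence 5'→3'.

The forward primer binds at positions 96–111; the product's 3' end on the top strand is position 198.
The reverse primer anneals to the top strand over positions 190–198, i.e. to TTCTATACT.
Its sequence written 5'→3' is the reverse complement: AGTATAGAA.

5'-AGTATAGAA-3'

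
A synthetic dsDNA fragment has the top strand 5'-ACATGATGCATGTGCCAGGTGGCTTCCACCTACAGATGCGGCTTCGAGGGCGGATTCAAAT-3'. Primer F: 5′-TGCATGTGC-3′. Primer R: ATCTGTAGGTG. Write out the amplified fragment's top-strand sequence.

5'-TGCATGTGCCAGGTGGCTTCCACCTACAGAT-3'

The forward primer matches the template at positions 7–15.
The reverse primer's reverse complement is CACCTACAGAT, which matches the template at positions 27–37.
The product is the template from position 7 through 37 (31 bp).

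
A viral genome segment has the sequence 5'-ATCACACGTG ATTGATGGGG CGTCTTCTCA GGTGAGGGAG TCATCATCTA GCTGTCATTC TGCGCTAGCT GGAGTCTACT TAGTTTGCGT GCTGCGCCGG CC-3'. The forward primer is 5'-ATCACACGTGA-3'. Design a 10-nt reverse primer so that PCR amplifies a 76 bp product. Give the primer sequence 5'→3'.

The forward primer binds at positions 1–11, so a 76 bp product ends at position 1 + 76 − 1 = 76.
The reverse primer anneals to the top strand over positions 67–76, i.e. to AGCTGGAGTC.
Its sequence written 5'→3' is the reverse complement: GACTCCAGCT.

5'-GACTCCAGCT-3'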